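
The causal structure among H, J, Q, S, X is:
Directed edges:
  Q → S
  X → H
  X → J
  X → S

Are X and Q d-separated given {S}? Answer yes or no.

Bayes-Ball from X | {S} reaches {H,J,Q}.
Q ∈ reach(X|{S}) ⇒ X ⊥̸ Q | {S}.

No — X and Q are d-connected given {S}.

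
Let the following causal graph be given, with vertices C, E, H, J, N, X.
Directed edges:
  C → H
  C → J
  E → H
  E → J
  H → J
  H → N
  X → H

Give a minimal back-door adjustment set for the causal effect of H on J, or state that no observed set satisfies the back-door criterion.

desc(H)\{H}={J,N}; candidates ⊆ {C,E,X}.
size 0: {}; under {} H still reaches {C,E,J,X} ∋ J.
size 1: {C}, {E}, {X}; under {C} H still reaches {E,J,X} ∋ J.
{C,E}: H⊥J given {C,E} in G with H→· removed — back-door holds.

H→J: minimal back-door set {C, E}.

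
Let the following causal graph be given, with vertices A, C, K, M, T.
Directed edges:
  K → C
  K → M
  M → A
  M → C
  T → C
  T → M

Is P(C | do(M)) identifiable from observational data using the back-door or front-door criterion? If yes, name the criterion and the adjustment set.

P(C|do(M)): backdoor, adjust for {K, T}.

desc(M)\{M}={A,C}; candidates ⊆ {K,T}.
size 0: {}; under {} M still reaches {C,K,T} ∋ C.
size 1: {K}, {T}; under {K} M still reaches {C,T} ∋ C.
{K,T}: M⊥C given {K,T} in G with M→· removed — back-door holds.
P(C|do(M)) = Σ_{K,T} P(C|M,K,T)·P(K,T).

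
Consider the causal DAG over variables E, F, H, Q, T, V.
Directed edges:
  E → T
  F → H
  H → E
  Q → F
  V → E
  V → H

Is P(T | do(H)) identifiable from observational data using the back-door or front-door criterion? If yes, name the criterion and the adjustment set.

desc(H)\{H}={E,T}; candidates ⊆ {F,Q,V}.
size 0: {}; under {} H still reaches {E,F,Q,T,V} ∋ T.
{V}: H⊥T given {V} in G with H→· removed — back-door holds.
P(T|do(H)) = Σ_{V} P(T|H,V)·P(V).

P(T|do(H)): backdoor, adjust for {V}.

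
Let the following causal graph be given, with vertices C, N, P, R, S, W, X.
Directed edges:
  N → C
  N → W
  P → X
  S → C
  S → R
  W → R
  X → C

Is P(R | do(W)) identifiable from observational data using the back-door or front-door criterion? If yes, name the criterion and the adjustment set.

desc(W)\{W}={R}; candidates ⊆ {C,N,P,S,X}.
∅: W⊥R given ∅ in G with W→· removed — back-door holds.
P(R|do(W)) = P(R|W) — no adjustment needed.

P(R|do(W)): backdoor, adjust for ∅.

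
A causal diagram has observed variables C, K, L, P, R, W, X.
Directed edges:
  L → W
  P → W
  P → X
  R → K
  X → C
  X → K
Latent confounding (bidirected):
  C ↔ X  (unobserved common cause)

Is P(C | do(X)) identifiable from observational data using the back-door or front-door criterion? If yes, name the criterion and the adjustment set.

P(C|do(X)): not identifiable (no BD/FD set).

desc(X)\{X}={C,K}; candidates ⊆ {L,P,R,W}.
X↔C: latent back-door arc(s) into X.
size 0: {}; under {} X still reaches {C,P,W} ∋ C.
size 1: {L}, {P}, {R} …(+1); under {L} X still reaches {C,P,W} ∋ C.
size 2: {L,P}, {L,R}, {L,W} …(+3); under {L,P} X still reaches {C} ∋ C.
X↔C cannot be blocked by any observed set — no back-door set.
No mediator lies on a directed X→…→C path.
Neither criterion identifies P(C|do(X)) in this graph.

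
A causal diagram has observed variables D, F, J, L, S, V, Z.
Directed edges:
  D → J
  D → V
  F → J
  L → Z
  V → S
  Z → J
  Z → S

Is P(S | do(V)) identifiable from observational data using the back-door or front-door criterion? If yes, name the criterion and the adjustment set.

P(S|do(V)): backdoor, adjust for ∅.

desc(V)\{V}={S}; candidates ⊆ {D,F,J,L,Z}.
∅: V⊥S given ∅ in G with V→· removed — back-door holds.
P(S|do(V)) = P(S|V) — no adjustment needed.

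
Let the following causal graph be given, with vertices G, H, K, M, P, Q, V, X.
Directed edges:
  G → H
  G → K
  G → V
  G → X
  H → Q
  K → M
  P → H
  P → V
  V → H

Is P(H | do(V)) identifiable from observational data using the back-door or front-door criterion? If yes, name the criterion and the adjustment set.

desc(V)\{V}={H,Q}; candidates ⊆ {G,K,M,P,X}.
size 0: {}; under {} V still reaches {G,H,K,M,P,Q,X} ∋ H.
size 1: {G}, {K}, {M} …(+2); under {G} V still reaches {H,P,Q} ∋ H.
{G,P}: V⊥H given {G,P} in G with V→· removed — back-door holds.
P(H|do(V)) = Σ_{G,P} P(H|V,G,P)·P(G,P).

P(H|do(V)): backdoor, adjust for {G, P}.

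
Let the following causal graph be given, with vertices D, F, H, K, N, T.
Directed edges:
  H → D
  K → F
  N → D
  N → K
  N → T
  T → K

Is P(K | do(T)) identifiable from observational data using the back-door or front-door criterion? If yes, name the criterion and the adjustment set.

P(K|do(T)): backdoor, adjust for {N}.

desc(T)\{T}={F,K}; candidates ⊆ {D,H,N}.
size 0: {}; under {} T still reaches {D,F,K,N} ∋ K.
{N}: T⊥K given {N} in G with T→· removed — back-door holds.
P(K|do(T)) = Σ_{N} P(K|T,N)·P(N).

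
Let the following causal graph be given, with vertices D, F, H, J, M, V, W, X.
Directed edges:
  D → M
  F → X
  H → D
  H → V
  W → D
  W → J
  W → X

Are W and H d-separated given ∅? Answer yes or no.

Yes — W ⊥ H | ∅.

Bayes-Ball from W | ∅ reaches {D,J,M,X}.
H ∉ reach(W|∅) ⇒ W ⊥ H | ∅.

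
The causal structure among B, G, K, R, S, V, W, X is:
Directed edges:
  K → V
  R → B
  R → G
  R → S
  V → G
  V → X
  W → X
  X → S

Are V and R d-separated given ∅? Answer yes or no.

Bayes-Ball from V | ∅ reaches {G,K,S,X}.
R ∉ reach(V|∅) ⇒ V ⊥ R | ∅.

Yes — V ⊥ R | ∅.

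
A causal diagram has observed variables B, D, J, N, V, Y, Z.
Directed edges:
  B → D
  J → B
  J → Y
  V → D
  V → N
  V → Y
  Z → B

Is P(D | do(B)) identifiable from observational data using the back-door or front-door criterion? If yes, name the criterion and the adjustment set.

P(D|do(B)): backdoor, adjust for ∅.

desc(B)\{B}={D}; candidates ⊆ {J,N,V,Y,Z}.
∅: B⊥D given ∅ in G with B→· removed — back-door holds.
P(D|do(B)) = P(D|B) — no adjustment needed.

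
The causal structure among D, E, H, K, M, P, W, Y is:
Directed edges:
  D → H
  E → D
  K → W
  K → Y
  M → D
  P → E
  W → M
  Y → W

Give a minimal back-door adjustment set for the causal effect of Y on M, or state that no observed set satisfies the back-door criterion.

desc(Y)\{Y}={D,H,M,W}; candidates ⊆ {E,K,P}.
size 0: {}; under {} Y still reaches {D,H,K,M,W} ∋ M.
{K}: Y⊥M given {K} in G with Y→· removed — back-door holds.

Y→M: minimal back-door set {K}.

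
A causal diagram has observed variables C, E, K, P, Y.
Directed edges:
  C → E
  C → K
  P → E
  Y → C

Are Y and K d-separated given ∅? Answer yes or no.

No — Y and K are d-connected given ∅.

Bayes-Ball from Y | ∅ reaches {C,E,K}.
K ∈ reach(Y|∅) ⇒ Y ⊥̸ K | ∅.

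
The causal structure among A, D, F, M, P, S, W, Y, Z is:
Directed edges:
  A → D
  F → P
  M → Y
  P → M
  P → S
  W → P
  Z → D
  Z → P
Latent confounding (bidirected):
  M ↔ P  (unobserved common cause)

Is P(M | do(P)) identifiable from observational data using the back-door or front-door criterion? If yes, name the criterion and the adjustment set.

P(M|do(P)): not identifiable (no BD/FD set).

desc(P)\{P}={M,S,Y}; candidates ⊆ {A,D,F,W,Z}.
P↔M: latent back-door arc(s) into P.
size 0: {}; under {} P still reaches {D,F,M,W,Y,Z} ∋ M.
size 1: {A}, {D}, {F} …(+2); under {A} P still reaches {D,F,M,W,Y,Z} ∋ M.
size 2: {A,D}, {A,F}, {A,W} …(+7); under {A,D} P still reaches {F,M,W,Y,Z} ∋ M.
P↔M cannot be blocked by any observed set — no back-door set.
No mediator lies on a directed P→…→M path.
Neither criterion identifies P(M|do(P)) in this graph.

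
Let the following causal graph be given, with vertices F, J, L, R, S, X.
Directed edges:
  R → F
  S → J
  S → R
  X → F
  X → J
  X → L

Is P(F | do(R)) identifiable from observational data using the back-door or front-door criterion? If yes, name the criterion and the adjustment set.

P(F|do(R)): backdoor, adjust for ∅.

desc(R)\{R}={F}; candidates ⊆ {J,L,S,X}.
∅: R⊥F given ∅ in G with R→· removed — back-door holds.
P(F|do(R)) = P(F|R) — no adjustment needed.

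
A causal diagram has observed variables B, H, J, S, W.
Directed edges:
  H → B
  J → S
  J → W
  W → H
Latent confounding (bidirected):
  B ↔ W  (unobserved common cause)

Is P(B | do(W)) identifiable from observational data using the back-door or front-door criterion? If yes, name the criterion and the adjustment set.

desc(W)\{W}={B,H}; candidates ⊆ {J,S}.
W↔B: latent back-door arc(s) into W.
size 0: {}; under {} W still reaches {B,J,S} ∋ B.
size 1: {J}, {S}; under {J} W still reaches {B} ∋ B.
size 2: {J,S}; under {J,S} W still reaches {B} ∋ B.
W↔B cannot be blocked by any observed set — no back-door set.
{H}: (i) intercepts every directed W→B path; (ii) no back-door W→{H}; (iii) {W} blocks every back-door {H}→B. Front-door holds.
P(B|do(W)) = Σ_{H} P(H|W) Σ_{W'} P(B|H,W')P(W').

P(B|do(W)): frontdoor, adjust for {H}.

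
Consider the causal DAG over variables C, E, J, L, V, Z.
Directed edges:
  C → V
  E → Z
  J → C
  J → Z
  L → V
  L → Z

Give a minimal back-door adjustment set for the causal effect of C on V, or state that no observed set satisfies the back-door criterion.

C→V: minimal back-door set ∅.

desc(C)\{C}={V}; candidates ⊆ {E,J,L,Z}.
∅: C⊥V given ∅ in G with C→· removed — back-door holds.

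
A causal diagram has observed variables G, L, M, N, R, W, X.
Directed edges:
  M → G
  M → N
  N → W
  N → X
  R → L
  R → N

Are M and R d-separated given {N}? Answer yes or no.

Bayes-Ball from M | {N} reaches {G,L,R}.
R ∈ reach(M|{N}) ⇒ M ⊥̸ R | {N}.

No — M and R are d-connected given {N}.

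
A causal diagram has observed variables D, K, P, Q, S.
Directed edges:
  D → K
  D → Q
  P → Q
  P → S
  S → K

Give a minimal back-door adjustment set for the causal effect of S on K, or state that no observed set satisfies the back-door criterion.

S→K: minimal back-door set ∅.

desc(S)\{S}={K}; candidates ⊆ {D,P,Q}.
∅: S⊥K given ∅ in G with S→· removed — back-door holds.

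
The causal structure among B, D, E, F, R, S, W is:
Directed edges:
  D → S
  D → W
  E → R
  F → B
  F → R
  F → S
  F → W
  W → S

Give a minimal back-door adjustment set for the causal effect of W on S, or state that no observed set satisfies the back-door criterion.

W→S: minimal back-door set {D, F}.

desc(W)\{W}={S}; candidates ⊆ {B,D,E,F,R}.
size 0: {}; under {} W still reaches {B,D,F,R,S} ∋ S.
size 1: {B}, {D}, {E} …(+2); under {B} W still reaches {D,F,R,S} ∋ S.
{D,F}: W⊥S given {D,F} in G with W→· removed — back-door holds.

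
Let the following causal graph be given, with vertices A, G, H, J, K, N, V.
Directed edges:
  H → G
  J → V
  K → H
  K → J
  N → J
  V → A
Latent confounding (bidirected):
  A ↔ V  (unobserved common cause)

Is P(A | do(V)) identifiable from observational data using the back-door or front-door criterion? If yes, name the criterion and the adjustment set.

P(A|do(V)): not identifiable (no BD/FD set).

desc(V)\{V}={A}; candidates ⊆ {G,H,J,K,N}.
V↔A: latent back-door arc(s) into V.
size 0: {}; under {} V still reaches {A,G,H,J,K,N} ∋ A.
size 1: {G}, {H}, {J} …(+2); under {G} V still reaches {A,H,J,K,N} ∋ A.
size 2: {G,H}, {G,J}, {G,K} …(+7); under {G,H} V still reaches {A,J,K,N} ∋ A.
V↔A cannot be blocked by any observed set — no back-door set.
No mediator lies on a directed V→…→A path.
Neither criterion identifies P(A|do(V)) in this graph.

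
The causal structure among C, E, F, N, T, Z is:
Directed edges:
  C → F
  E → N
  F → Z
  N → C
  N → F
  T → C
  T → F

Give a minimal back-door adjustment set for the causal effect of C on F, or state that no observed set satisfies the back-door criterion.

C→F: minimal back-door set {N, T}.

desc(C)\{C}={F,Z}; candidates ⊆ {E,N,T}.
size 0: {}; under {} C still reaches {E,F,N,T,Z} ∋ F.
size 1: {E}, {N}, {T}; under {E} C still reaches {F,N,T,Z} ∋ F.
{N,T}: C⊥F given {N,T} in G with C→· removed — back-door holds.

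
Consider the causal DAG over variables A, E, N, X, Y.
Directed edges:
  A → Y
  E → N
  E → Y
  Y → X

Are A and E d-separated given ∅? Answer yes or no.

Bayes-Ball from A | ∅ reaches {X,Y}.
E ∉ reach(A|∅) ⇒ A ⊥ E | ∅.

Yes — A ⊥ E | ∅.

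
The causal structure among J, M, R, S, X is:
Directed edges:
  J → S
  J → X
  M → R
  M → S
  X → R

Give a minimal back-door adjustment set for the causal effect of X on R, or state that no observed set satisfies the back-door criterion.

desc(X)\{X}={R}; candidates ⊆ {J,M,S}.
∅: X⊥R given ∅ in G with X→· removed — back-door holds.

X→R: minimal back-door set ∅.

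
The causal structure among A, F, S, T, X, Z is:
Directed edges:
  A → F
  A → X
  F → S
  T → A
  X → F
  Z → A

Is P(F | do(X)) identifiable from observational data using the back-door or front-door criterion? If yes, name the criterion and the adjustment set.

P(F|do(X)): backdoor, adjust for {A}.

desc(X)\{X}={F,S}; candidates ⊆ {A,T,Z}.
size 0: {}; under {} X still reaches {A,F,S,T,Z} ∋ F.
{A}: X⊥F given {A} in G with X→· removed — back-door holds.
P(F|do(X)) = Σ_{A} P(F|X,A)·P(A).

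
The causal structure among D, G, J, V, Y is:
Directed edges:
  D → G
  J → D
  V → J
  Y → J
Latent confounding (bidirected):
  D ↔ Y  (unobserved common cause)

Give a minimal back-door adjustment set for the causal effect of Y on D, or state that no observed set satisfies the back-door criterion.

desc(Y)\{Y}={D,G,J}; candidates ⊆ {V}.
Y↔D: latent back-door arc(s) into Y.
size 0: {}; under {} Y still reaches {D,G} ∋ D.
size 1: {V}; under {V} Y still reaches {D,G} ∋ D.
Y↔D cannot be blocked by any observed set — no back-door set.

Y→D: no observed back-door set.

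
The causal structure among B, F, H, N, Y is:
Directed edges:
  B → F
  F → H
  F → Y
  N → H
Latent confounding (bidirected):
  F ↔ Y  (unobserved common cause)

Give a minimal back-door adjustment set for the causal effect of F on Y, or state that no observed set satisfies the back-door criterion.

F→Y: no observed back-door set.

desc(F)\{F}={H,Y}; candidates ⊆ {B,N}.
F↔Y: latent back-door arc(s) into F.
size 0: {}; under {} F still reaches {B,Y} ∋ Y.
size 1: {B}, {N}; under {B} F still reaches {Y} ∋ Y.
size 2: {B,N}; under {B,N} F still reaches {Y} ∋ Y.
F↔Y cannot be blocked by any observed set — no back-door set.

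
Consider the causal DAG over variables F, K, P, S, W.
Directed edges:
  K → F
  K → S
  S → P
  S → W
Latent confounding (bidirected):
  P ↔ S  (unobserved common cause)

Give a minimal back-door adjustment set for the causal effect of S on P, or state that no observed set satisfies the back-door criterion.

desc(S)\{S}={P,W}; candidates ⊆ {F,K}.
S↔P: latent back-door arc(s) into S.
size 0: {}; under {} S still reaches {F,K,P} ∋ P.
size 1: {F}, {K}; under {F} S still reaches {K,P} ∋ P.
size 2: {F,K}; under {F,K} S still reaches {P} ∋ P.
S↔P cannot be blocked by any observed set — no back-door set.

S→P: no observed back-door set.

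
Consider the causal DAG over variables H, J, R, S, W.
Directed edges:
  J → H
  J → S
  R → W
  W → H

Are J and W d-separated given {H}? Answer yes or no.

No — J and W are d-connected given {H}.

Bayes-Ball from J | {H} reaches {R,S,W}.
W ∈ reach(J|{H}) ⇒ J ⊥̸ W | {H}.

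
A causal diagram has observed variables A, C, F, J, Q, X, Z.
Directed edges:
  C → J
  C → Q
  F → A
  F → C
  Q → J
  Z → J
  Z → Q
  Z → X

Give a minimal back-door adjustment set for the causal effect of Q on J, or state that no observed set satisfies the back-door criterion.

Q→J: minimal back-door set {C, Z}.

desc(Q)\{Q}={J}; candidates ⊆ {A,C,F,X,Z}.
size 0: {}; under {} Q still reaches {A,C,F,J,X,Z} ∋ J.
size 1: {A}, {C}, {F} …(+2); under {A} Q still reaches {C,F,J,X,Z} ∋ J.
{C,Z}: Q⊥J given {C,Z} in G with Q→· removed — back-door holds.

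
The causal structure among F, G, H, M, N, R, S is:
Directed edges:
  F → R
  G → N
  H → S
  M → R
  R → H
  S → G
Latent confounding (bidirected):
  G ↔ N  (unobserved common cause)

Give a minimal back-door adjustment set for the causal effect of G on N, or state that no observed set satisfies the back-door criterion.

G→N: no observed back-door set.

desc(G)\{G}={N}; candidates ⊆ {F,H,M,R,S}.
G↔N: latent back-door arc(s) into G.
size 0: {}; under {} G still reaches {F,H,M,N,R,S} ∋ N.
size 1: {F}, {H}, {M} …(+2); under {F} G still reaches {H,M,N,R,S} ∋ N.
size 2: {F,H}, {F,M}, {F,R} …(+7); under {F,H} G still reaches {N,S} ∋ N.
G↔N cannot be blocked by any observed set — no back-door set.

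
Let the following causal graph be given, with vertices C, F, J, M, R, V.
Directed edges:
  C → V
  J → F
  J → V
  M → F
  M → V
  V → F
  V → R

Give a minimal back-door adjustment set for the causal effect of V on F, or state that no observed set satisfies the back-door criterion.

desc(V)\{V}={F,R}; candidates ⊆ {C,J,M}.
size 0: {}; under {} V still reaches {C,F,J,M} ∋ F.
size 1: {C}, {J}, {M}; under {C} V still reaches {F,J,M} ∋ F.
{J,M}: V⊥F given {J,M} in G with V→· removed — back-door holds.

V→F: minimal back-door set {J, M}.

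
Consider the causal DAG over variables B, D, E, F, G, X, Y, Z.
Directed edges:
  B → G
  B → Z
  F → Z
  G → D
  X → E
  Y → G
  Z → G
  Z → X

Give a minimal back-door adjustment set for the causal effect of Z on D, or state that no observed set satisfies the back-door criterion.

desc(Z)\{Z}={D,E,G,X}; candidates ⊆ {B,F,Y}.
size 0: {}; under {} Z still reaches {B,D,F,G} ∋ D.
{B}: Z⊥D given {B} in G with Z→· removed — back-door holds.

Z→D: minimal back-door set {B}.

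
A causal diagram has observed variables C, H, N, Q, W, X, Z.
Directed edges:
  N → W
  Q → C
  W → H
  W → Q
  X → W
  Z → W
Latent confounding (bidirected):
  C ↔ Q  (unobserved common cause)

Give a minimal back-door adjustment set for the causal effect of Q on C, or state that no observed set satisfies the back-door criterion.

Q→C: no observed back-door set.

desc(Q)\{Q}={C}; candidates ⊆ {H,N,W,X,Z}.
Q↔C: latent back-door arc(s) into Q.
size 0: {}; under {} Q still reaches {C,H,N,W,X,Z} ∋ C.
size 1: {H}, {N}, {W} …(+2); under {H} Q still reaches {C,N,W,X,Z} ∋ C.
size 2: {H,N}, {H,W}, {H,X} …(+7); under {H,N} Q still reaches {C,W,X,Z} ∋ C.
Q↔C cannot be blocked by any observed set — no back-door set.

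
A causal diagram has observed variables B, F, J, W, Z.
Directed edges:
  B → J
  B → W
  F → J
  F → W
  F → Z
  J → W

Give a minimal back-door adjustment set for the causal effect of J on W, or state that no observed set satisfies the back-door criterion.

desc(J)\{J}={W}; candidates ⊆ {B,F,Z}.
size 0: {}; under {} J still reaches {B,F,W,Z} ∋ W.
size 1: {B}, {F}, {Z}; under {B} J still reaches {F,W,Z} ∋ W.
{B,F}: J⊥W given {B,F} in G with J→· removed — back-door holds.

J→W: minimal back-door set {B, F}.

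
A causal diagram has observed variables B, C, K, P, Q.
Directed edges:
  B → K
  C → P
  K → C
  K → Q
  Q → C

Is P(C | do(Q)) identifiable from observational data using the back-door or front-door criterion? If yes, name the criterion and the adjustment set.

desc(Q)\{Q}={C,P}; candidates ⊆ {B,K}.
size 0: {}; under {} Q still reaches {B,C,K,P} ∋ C.
{K}: Q⊥C given {K} in G with Q→· removed — back-door holds.
P(C|do(Q)) = Σ_{K} P(C|Q,K)·P(K).

P(C|do(Q)): backdoor, adjust for {K}.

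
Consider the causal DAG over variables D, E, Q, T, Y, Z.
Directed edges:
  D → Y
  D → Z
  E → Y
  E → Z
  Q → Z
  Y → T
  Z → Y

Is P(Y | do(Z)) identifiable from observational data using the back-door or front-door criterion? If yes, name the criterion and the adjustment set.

desc(Z)\{Z}={T,Y}; candidates ⊆ {D,E,Q}.
size 0: {}; under {} Z still reaches {D,E,Q,T,Y} ∋ Y.
size 1: {D}, {E}, {Q}; under {D} Z still reaches {E,Q,T,Y} ∋ Y.
{D,E}: Z⊥Y given {D,E} in G with Z→· removed — back-door holds.
P(Y|do(Z)) = Σ_{D,E} P(Y|Z,D,E)·P(D,E).

P(Y|do(Z)): backdoor, adjust for {D, E}.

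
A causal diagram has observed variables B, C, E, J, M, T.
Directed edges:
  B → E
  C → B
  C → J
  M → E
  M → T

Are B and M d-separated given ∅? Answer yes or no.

Yes — B ⊥ M | ∅.

Bayes-Ball from B | ∅ reaches {C,E,J}.
M ∉ reach(B|∅) ⇒ B ⊥ M | ∅.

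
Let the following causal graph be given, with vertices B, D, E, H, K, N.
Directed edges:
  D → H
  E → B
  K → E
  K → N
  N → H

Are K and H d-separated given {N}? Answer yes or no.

Yes — K ⊥ H | {N}.

Bayes-Ball from K | {N} reaches {B,E}.
H ∉ reach(K|{N}) ⇒ K ⊥ H | {N}.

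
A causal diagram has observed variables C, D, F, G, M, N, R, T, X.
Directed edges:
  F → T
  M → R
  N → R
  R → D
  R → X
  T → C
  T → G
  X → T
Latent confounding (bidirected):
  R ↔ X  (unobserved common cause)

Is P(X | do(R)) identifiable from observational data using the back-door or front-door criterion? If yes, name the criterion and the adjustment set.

P(X|do(R)): not identifiable (no BD/FD set).

desc(R)\{R}={C,D,G,T,X}; candidates ⊆ {F,M,N}.
R↔X: latent back-door arc(s) into R.
size 0: {}; under {} R still reaches {C,G,M,N,T,X} ∋ X.
size 1: {F}, {M}, {N}; under {F} R still reaches {C,G,M,N,T,X} ∋ X.
size 2: {F,M}, {F,N}, {M,N}; under {F,M} R still reaches {C,G,N,T,X} ∋ X.
R↔X cannot be blocked by any observed set — no back-door set.
No mediator lies on a directed R→…→X path.
Neither criterion identifies P(X|do(R)) in this graph.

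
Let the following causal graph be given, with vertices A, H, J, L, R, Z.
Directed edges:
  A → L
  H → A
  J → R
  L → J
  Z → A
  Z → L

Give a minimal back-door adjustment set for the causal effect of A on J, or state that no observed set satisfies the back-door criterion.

desc(A)\{A}={J,L,R}; candidates ⊆ {H,Z}.
size 0: {}; under {} A still reaches {H,J,L,R,Z} ∋ J.
{Z}: A⊥J given {Z} in G with A→· removed — back-door holds.

A→J: minimal back-door set {Z}.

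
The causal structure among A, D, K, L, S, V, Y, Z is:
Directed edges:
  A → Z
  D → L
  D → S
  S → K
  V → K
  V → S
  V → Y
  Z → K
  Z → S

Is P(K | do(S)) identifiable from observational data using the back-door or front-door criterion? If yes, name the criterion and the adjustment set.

P(K|do(S)): backdoor, adjust for {V, Z}.

desc(S)\{S}={K}; candidates ⊆ {A,D,L,V,Y,Z}.
size 0: {}; under {} S still reaches {A,D,K,L,V,Y,Z} ∋ K.
size 1: {A}, {D}, {L} …(+3); under {A} S still reaches {D,K,L,V,Y,Z} ∋ K.
{V,Z}: S⊥K given {V,Z} in G with S→· removed — back-door holds.
P(K|do(S)) = Σ_{V,Z} P(K|S,V,Z)·P(V,Z).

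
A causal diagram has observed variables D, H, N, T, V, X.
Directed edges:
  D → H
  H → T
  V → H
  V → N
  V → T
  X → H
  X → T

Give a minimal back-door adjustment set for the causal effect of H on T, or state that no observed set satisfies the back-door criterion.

desc(H)\{H}={T}; candidates ⊆ {D,N,V,X}.
size 0: {}; under {} H still reaches {D,N,T,V,X} ∋ T.
size 1: {D}, {N}, {V} …(+1); under {D} H still reaches {N,T,V,X} ∋ T.
{V,X}: H⊥T given {V,X} in G with H→· removed — back-door holds.

H→T: minimal back-door set {V, X}.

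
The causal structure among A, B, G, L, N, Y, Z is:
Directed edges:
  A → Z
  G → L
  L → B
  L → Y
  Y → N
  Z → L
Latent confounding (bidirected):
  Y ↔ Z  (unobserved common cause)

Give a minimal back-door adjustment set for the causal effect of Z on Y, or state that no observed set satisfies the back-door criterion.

desc(Z)\{Z}={B,L,N,Y}; candidates ⊆ {A,G}.
Z↔Y: latent back-door arc(s) into Z.
size 0: {}; under {} Z still reaches {A,N,Y} ∋ Y.
size 1: {A}, {G}; under {A} Z still reaches {N,Y} ∋ Y.
size 2: {A,G}; under {A,G} Z still reaches {N,Y} ∋ Y.
Z↔Y cannot be blocked by any observed set — no back-door set.

Z→Y: no observed back-door set.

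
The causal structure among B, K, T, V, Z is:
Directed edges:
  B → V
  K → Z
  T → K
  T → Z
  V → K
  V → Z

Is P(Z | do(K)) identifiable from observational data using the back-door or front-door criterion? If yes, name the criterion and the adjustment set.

P(Z|do(K)): backdoor, adjust for {T, V}.

desc(K)\{K}={Z}; candidates ⊆ {B,T,V}.
size 0: {}; under {} K still reaches {B,T,V,Z} ∋ Z.
size 1: {B}, {T}, {V}; under {B} K still reaches {T,V,Z} ∋ Z.
{T,V}: K⊥Z given {T,V} in G with K→· removed — back-door holds.
P(Z|do(K)) = Σ_{T,V} P(Z|K,T,V)·P(T,V).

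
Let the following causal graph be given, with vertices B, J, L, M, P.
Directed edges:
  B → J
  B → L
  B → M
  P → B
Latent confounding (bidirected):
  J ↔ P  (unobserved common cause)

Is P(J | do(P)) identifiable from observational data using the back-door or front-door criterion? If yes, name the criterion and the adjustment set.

P(J|do(P)): frontdoor, adjust for {B}.

desc(P)\{P}={B,J,L,M}; candidates ⊆ {—}.
P↔J: latent back-door arc(s) into P.
size 0: {}; under {} P still reaches {J} ∋ J.
P↔J cannot be blocked by any observed set — no back-door set.
{B}: (i) intercepts every directed P→J path; (ii) no back-door P→{B}; (iii) {P} blocks every back-door {B}→J. Front-door holds.
P(J|do(P)) = Σ_{B} P(B|P) Σ_{P'} P(J|B,P')P(P').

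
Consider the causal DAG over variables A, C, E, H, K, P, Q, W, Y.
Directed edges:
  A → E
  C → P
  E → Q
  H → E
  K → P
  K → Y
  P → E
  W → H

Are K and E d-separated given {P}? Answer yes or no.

Yes — K ⊥ E | {P}.

Bayes-Ball from K | {P} reaches {C,Y}.
E ∉ reach(K|{P}) ⇒ K ⊥ E | {P}.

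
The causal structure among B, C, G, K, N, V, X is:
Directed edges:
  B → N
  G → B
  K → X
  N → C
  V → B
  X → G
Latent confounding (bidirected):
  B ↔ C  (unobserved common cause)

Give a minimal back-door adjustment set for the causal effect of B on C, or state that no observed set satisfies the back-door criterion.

desc(B)\{B}={C,N}; candidates ⊆ {G,K,V,X}.
B↔C: latent back-door arc(s) into B.
size 0: {}; under {} B still reaches {C,G,K,V,X} ∋ C.
size 1: {G}, {K}, {V} …(+1); under {G} B still reaches {C,V} ∋ C.
size 2: {G,K}, {G,V}, {G,X} …(+3); under {G,K} B still reaches {C,V} ∋ C.
B↔C cannot be blocked by any observed set — no back-door set.

B→C: no observed back-door set.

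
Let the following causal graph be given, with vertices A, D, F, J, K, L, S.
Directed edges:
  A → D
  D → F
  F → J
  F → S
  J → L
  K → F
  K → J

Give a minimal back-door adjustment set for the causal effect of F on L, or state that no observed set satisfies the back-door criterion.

desc(F)\{F}={J,L,S}; candidates ⊆ {A,D,K}.
size 0: {}; under {} F still reaches {A,D,J,K,L} ∋ L.
{K}: F⊥L given {K} in G with F→· removed — back-door holds.

F→L: minimal back-door set {K}.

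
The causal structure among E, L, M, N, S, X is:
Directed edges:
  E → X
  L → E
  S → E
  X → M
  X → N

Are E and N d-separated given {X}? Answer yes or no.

Yes — E ⊥ N | {X}.

Bayes-Ball from E | {X} reaches {L,S}.
N ∉ reach(E|{X}) ⇒ E ⊥ N | {X}.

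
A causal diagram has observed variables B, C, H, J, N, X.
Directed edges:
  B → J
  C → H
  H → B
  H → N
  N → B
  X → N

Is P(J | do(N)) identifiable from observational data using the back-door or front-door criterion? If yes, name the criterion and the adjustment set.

P(J|do(N)): backdoor, adjust for {H}.

desc(N)\{N}={B,J}; candidates ⊆ {C,H,X}.
size 0: {}; under {} N still reaches {B,C,H,J,X} ∋ J.
{H}: N⊥J given {H} in G with N→· removed — back-door holds.
P(J|do(N)) = Σ_{H} P(J|N,H)·P(H).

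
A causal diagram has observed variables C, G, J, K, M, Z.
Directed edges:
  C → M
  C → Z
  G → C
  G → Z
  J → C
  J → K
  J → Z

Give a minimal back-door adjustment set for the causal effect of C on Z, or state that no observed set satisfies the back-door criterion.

C→Z: minimal back-door set {G, J}.

desc(C)\{C}={M,Z}; candidates ⊆ {G,J,K}.
size 0: {}; under {} C still reaches {G,J,K,Z} ∋ Z.
size 1: {G}, {J}, {K}; under {G} C still reaches {J,K,Z} ∋ Z.
{G,J}: C⊥Z given {G,J} in G with C→· removed — back-door holds.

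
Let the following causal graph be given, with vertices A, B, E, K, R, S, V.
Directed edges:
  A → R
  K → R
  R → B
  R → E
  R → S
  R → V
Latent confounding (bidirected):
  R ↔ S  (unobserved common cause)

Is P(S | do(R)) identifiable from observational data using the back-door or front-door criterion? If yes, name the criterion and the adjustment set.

desc(R)\{R}={B,E,S,V}; candidates ⊆ {A,K}.
R↔S: latent back-door arc(s) into R.
size 0: {}; under {} R still reaches {A,K,S} ∋ S.
size 1: {A}, {K}; under {A} R still reaches {K,S} ∋ S.
size 2: {A,K}; under {A,K} R still reaches {S} ∋ S.
R↔S cannot be blocked by any observed set — no back-door set.
No mediator lies on a directed R→…→S path.
Neither criterion identifies P(S|do(R)) in this graph.

P(S|do(R)): not identifiable (no BD/FD set).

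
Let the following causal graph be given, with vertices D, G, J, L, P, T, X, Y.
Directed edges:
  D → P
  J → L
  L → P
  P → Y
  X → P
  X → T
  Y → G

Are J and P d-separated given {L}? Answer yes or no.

Yes — J ⊥ P | {L}.

Bayes-Ball from J | {L} reaches ∅.
P ∉ reach(J|{L}) ⇒ J ⊥ P | {L}.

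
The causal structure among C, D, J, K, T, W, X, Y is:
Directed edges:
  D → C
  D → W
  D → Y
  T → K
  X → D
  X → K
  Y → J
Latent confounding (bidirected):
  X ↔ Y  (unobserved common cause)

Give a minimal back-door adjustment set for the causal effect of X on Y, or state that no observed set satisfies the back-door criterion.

desc(X)\{X}={C,D,J,K,W,Y}; candidates ⊆ {T}.
X↔Y: latent back-door arc(s) into X.
size 0: {}; under {} X still reaches {J,Y} ∋ Y.
size 1: {T}; under {T} X still reaches {J,Y} ∋ Y.
X↔Y cannot be blocked by any observed set — no back-door set.

X→Y: no observed back-door set.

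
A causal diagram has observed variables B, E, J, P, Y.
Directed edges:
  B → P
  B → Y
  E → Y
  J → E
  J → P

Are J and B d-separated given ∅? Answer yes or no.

Bayes-Ball from J | ∅ reaches {E,P,Y}.
B ∉ reach(J|∅) ⇒ J ⊥ B | ∅.

Yes — J ⊥ B | ∅.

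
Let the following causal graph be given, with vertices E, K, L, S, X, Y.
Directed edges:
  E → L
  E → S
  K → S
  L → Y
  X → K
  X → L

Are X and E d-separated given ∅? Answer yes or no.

Bayes-Ball from X | ∅ reaches {K,L,S,Y}.
E ∉ reach(X|∅) ⇒ X ⊥ E | ∅.

Yes — X ⊥ E | ∅.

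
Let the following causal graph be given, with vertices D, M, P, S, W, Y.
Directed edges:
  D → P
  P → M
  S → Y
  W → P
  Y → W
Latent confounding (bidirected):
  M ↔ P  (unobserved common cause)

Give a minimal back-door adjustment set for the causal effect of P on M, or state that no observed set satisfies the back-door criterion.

desc(P)\{P}={M}; candidates ⊆ {D,S,W,Y}.
P↔M: latent back-door arc(s) into P.
size 0: {}; under {} P still reaches {D,M,S,W,Y} ∋ M.
size 1: {D}, {S}, {W} …(+1); under {D} P still reaches {M,S,W,Y} ∋ M.
size 2: {D,S}, {D,W}, {D,Y} …(+3); under {D,S} P still reaches {M,W,Y} ∋ M.
P↔M cannot be blocked by any observed set — no back-door set.

P→M: no observed back-door set.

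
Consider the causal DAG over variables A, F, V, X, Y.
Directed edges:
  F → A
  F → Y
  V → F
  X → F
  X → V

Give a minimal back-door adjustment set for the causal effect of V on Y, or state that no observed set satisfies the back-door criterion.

desc(V)\{V}={A,F,Y}; candidates ⊆ {X}.
size 0: {}; under {} V still reaches {A,F,X,Y} ∋ Y.
{X}: V⊥Y given {X} in G with V→· removed — back-door holds.

V→Y: minimal back-door set {X}.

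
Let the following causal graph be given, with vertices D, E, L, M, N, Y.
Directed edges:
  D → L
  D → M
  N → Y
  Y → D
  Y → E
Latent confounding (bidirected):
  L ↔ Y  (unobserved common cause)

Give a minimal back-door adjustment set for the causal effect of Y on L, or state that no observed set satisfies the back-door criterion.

Y→L: no observed back-door set.

desc(Y)\{Y}={D,E,L,M}; candidates ⊆ {N}.
Y↔L: latent back-door arc(s) into Y.
size 0: {}; under {} Y still reaches {L,N} ∋ L.
size 1: {N}; under {N} Y still reaches {L} ∋ L.
Y↔L cannot be blocked by any observed set — no back-door set.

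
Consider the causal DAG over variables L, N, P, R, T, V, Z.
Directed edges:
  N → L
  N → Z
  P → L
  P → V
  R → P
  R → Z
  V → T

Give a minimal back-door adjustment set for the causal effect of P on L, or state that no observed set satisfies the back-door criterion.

P→L: minimal back-door set ∅.

desc(P)\{P}={L,T,V}; candidates ⊆ {N,R,Z}.
∅: P⊥L given ∅ in G with P→· removed — back-door holds.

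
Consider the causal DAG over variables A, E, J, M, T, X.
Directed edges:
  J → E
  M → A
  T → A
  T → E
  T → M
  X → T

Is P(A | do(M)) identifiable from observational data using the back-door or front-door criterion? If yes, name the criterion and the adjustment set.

desc(M)\{M}={A}; candidates ⊆ {E,J,T,X}.
size 0: {}; under {} M still reaches {A,E,T,X} ∋ A.
{T}: M⊥A given {T} in G with M→· removed — back-door holds.
P(A|do(M)) = Σ_{T} P(A|M,T)·P(T).

P(A|do(M)): backdoor, adjust for {T}.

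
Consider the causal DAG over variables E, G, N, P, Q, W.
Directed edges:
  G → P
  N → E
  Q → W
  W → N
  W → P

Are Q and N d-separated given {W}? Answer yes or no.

Bayes-Ball from Q | {W} reaches ∅.
N ∉ reach(Q|{W}) ⇒ Q ⊥ N | {W}.

Yes — Q ⊥ N | {W}.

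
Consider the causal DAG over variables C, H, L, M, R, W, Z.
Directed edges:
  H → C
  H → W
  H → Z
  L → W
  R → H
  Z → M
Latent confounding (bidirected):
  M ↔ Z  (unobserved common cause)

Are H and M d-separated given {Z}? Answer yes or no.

Bayes-Ball from H | {Z} reaches {C,M,R,W}.
M ∈ reach(H|{Z}) ⇒ H ⊥̸ M | {Z}.

No — H and M are d-connected given {Z}.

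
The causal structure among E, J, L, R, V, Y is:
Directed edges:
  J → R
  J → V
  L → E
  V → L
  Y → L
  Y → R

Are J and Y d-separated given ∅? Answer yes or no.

Bayes-Ball from J | ∅ reaches {E,L,R,V}.
Y ∉ reach(J|∅) ⇒ J ⊥ Y | ∅.

Yes — J ⊥ Y | ∅.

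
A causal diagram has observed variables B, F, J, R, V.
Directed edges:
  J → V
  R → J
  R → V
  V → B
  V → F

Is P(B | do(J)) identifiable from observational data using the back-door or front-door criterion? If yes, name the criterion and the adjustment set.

desc(J)\{J}={B,F,V}; candidates ⊆ {R}.
size 0: {}; under {} J still reaches {B,F,R,V} ∋ B.
{R}: J⊥B given {R} in G with J→· removed — back-door holds.
P(B|do(J)) = Σ_{R} P(B|J,R)·P(R).

P(B|do(J)): backdoor, adjust for {R}.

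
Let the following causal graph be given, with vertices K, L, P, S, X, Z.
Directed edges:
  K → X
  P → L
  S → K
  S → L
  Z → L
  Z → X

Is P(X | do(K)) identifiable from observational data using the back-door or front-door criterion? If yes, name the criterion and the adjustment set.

P(X|do(K)): backdoor, adjust for ∅.

desc(K)\{K}={X}; candidates ⊆ {L,P,S,Z}.
∅: K⊥X given ∅ in G with K→· removed — back-door holds.
P(X|do(K)) = P(X|K) — no adjustment needed.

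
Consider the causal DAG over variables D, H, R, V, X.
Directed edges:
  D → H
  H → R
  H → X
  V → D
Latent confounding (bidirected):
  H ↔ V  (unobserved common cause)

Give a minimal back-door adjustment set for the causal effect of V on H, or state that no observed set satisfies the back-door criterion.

desc(V)\{V}={D,H,R,X}; candidates ⊆ {—}.
V↔H: latent back-door arc(s) into V.
size 0: {}; under {} V still reaches {H,R,X} ∋ H.
V↔H cannot be blocked by any observed set — no back-door set.

V→H: no observed back-door set.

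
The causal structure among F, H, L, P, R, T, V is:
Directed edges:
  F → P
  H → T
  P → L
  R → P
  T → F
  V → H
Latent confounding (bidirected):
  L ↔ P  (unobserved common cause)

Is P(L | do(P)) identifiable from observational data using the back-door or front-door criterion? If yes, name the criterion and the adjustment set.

P(L|do(P)): not identifiable (no BD/FD set).

desc(P)\{P}={L}; candidates ⊆ {F,H,R,T,V}.
P↔L: latent back-door arc(s) into P.
size 0: {}; under {} P still reaches {F,H,L,R,T,V} ∋ L.
size 1: {F}, {H}, {R} …(+2); under {F} P still reaches {L,R} ∋ L.
size 2: {F,H}, {F,R}, {F,T} …(+7); under {F,H} P still reaches {L,R} ∋ L.
P↔L cannot be blocked by any observed set — no back-door set.
No mediator lies on a directed P→…→L path.
Neither criterion identifies P(L|do(P)) in this graph.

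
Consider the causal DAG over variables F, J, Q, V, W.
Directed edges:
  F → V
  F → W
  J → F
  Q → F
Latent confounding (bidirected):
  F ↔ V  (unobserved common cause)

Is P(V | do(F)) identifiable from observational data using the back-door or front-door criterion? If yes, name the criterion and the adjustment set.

desc(F)\{F}={V,W}; candidates ⊆ {J,Q}.
F↔V: latent back-door arc(s) into F.
size 0: {}; under {} F still reaches {J,Q,V} ∋ V.
size 1: {J}, {Q}; under {J} F still reaches {Q,V} ∋ V.
size 2: {J,Q}; under {J,Q} F still reaches {V} ∋ V.
F↔V cannot be blocked by any observed set — no back-door set.
No mediator lies on a directed F→…→V path.
Neither criterion identifies P(V|do(F)) in this graph.

P(V|do(F)): not identifiable (no BD/FD set).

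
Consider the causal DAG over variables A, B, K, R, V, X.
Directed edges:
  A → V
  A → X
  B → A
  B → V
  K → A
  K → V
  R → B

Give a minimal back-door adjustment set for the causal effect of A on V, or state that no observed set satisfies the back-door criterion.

A→V: minimal back-door set {B, K}.

desc(A)\{A}={V,X}; candidates ⊆ {B,K,R}.
size 0: {}; under {} A still reaches {B,K,R,V} ∋ V.
size 1: {B}, {K}, {R}; under {B} A still reaches {K,V} ∋ V.
{B,K}: A⊥V given {B,K} in G with A→· removed — back-door holds.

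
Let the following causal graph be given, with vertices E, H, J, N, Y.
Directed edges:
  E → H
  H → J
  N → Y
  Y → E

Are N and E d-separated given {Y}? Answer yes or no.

Bayes-Ball from N | {Y} reaches ∅.
E ∉ reach(N|{Y}) ⇒ N ⊥ E | {Y}.

Yes — N ⊥ E | {Y}.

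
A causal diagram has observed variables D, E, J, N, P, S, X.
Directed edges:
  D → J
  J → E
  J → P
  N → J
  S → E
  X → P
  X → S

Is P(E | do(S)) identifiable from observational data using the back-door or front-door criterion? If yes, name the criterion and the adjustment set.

desc(S)\{S}={E}; candidates ⊆ {D,J,N,P,X}.
∅: S⊥E given ∅ in G with S→· removed — back-door holds.
P(E|do(S)) = P(E|S) — no adjustment needed.

P(E|do(S)): backdoor, adjust for ∅.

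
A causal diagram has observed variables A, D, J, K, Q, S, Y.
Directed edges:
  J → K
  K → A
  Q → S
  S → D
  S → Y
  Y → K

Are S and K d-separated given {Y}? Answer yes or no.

Yes — S ⊥ K | {Y}.

Bayes-Ball from S | {Y} reaches {D,Q}.
K ∉ reach(S|{Y}) ⇒ S ⊥ K | {Y}.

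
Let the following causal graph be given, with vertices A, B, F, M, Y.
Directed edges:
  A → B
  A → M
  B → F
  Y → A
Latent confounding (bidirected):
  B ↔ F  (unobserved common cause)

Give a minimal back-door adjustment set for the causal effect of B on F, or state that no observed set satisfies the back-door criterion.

B→F: no observed back-door set.

desc(B)\{B}={F}; candidates ⊆ {A,M,Y}.
B↔F: latent back-door arc(s) into B.
size 0: {}; under {} B still reaches {A,F,M,Y} ∋ F.
size 1: {A}, {M}, {Y}; under {A} B still reaches {F} ∋ F.
size 2: {A,M}, {A,Y}, {M,Y}; under {A,M} B still reaches {F} ∋ F.
B↔F cannot be blocked by any observed set — no back-door set.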